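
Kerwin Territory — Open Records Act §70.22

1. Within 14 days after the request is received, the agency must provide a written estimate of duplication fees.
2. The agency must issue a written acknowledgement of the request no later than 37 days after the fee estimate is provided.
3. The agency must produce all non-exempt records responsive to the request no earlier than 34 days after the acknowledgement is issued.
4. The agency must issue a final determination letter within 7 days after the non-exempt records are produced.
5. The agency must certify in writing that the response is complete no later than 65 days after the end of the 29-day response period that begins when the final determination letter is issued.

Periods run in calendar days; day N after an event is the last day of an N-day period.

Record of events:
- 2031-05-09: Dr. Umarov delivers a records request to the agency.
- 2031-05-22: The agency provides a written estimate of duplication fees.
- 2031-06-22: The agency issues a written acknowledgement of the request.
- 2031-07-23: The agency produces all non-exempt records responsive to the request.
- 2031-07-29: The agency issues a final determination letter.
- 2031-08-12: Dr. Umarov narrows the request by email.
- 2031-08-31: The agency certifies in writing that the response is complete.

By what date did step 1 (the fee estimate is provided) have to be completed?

2031-05-23

Step 1 runs from 2031-05-09, when the request is received. 14 days after 2031-05-09 is 2031-05-23.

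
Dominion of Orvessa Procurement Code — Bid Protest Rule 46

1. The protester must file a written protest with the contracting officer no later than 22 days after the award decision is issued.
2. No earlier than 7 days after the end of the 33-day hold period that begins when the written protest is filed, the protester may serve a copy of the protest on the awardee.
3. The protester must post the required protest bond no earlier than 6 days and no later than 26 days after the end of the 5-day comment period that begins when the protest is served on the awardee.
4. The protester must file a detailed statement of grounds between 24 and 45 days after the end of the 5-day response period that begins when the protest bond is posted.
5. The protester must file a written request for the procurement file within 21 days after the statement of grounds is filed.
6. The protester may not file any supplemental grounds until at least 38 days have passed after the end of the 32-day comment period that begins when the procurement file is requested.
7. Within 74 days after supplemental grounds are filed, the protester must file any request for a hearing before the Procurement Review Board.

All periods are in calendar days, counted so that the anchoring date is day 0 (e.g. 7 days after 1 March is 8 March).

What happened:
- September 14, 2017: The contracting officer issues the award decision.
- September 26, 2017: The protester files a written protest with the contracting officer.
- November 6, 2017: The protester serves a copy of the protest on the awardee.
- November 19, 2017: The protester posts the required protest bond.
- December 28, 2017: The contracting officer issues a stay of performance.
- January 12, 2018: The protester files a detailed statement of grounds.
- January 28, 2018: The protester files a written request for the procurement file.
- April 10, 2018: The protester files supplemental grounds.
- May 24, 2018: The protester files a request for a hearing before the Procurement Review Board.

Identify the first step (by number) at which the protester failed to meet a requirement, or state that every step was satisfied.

Step 4

(1) due by September 14, 2017 + 22 days = October 6, 2017; September 26, 2017 is within that limit.
(2) permitted from October 29, 2017 + 7 days = November 5, 2017 onward; done November 6, 2017 — permitted.
(3) the permitted window runs from November 11, 2017 + 6 = November 17, 2017 to November 11, 2017 + 26 = December 7, 2017; done November 19, 2017, which is between those dates.
(4) the permitted window runs from November 24, 2017 + 24 = December 18, 2017 to November 24, 2017 + 45 = January 8, 2018; done January 12, 2018 — 4 days after the window closed.
The procedure was therefore not followed at step 4.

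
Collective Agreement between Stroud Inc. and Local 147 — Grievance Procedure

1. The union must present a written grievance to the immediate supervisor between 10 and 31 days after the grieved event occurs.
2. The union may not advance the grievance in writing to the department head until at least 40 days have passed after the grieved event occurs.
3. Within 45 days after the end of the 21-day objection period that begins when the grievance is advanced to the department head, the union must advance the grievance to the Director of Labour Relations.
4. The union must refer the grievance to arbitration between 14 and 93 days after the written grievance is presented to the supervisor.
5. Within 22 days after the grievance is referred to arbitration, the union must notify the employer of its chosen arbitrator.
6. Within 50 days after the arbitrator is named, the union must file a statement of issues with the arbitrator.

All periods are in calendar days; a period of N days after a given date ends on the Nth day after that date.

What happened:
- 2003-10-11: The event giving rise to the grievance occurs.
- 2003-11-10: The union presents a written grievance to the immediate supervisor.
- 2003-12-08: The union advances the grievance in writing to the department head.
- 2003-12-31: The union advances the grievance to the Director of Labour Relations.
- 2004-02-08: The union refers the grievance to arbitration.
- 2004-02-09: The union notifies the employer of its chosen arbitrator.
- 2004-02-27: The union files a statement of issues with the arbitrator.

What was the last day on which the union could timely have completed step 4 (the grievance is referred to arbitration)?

2004-02-11

Step 4 runs from 2003-11-10, when the written grievance is presented to the supervisor. The window is 14–93 days after 2003-11-10; it closes on 2004-02-11.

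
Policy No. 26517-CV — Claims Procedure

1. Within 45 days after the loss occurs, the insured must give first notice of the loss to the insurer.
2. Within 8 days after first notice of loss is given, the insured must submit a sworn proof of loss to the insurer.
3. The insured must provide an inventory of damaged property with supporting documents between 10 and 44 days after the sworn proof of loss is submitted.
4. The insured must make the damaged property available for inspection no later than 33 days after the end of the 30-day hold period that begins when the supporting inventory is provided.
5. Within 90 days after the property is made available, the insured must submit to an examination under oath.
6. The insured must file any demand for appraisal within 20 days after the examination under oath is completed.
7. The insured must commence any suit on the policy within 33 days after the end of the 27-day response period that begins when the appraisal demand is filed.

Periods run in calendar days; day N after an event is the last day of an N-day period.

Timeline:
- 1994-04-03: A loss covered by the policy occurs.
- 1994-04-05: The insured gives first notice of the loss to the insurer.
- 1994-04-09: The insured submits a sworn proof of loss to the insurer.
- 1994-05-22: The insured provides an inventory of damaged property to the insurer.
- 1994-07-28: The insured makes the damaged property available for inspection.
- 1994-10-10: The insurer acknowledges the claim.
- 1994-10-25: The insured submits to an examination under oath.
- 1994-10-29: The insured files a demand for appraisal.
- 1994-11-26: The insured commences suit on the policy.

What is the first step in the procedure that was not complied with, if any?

Step 4

(1) due by 1994-04-03 + 45 days = 1994-05-18; done 1994-04-05 — timely.
(2) due by 1994-04-05 + 8 days = 1994-04-13; completed 1994-04-09, before the deadline.
(3) the permitted window runs from 1994-04-09 + 10 = 1994-04-19 to 1994-04-09 + 44 = 1994-05-23; done 1994-05-22 — within the window.
(4) due by 1994-06-21 + 33 days = 1994-07-24; done 1994-07-28 — 4 days late.
That is the first point of non-compliance.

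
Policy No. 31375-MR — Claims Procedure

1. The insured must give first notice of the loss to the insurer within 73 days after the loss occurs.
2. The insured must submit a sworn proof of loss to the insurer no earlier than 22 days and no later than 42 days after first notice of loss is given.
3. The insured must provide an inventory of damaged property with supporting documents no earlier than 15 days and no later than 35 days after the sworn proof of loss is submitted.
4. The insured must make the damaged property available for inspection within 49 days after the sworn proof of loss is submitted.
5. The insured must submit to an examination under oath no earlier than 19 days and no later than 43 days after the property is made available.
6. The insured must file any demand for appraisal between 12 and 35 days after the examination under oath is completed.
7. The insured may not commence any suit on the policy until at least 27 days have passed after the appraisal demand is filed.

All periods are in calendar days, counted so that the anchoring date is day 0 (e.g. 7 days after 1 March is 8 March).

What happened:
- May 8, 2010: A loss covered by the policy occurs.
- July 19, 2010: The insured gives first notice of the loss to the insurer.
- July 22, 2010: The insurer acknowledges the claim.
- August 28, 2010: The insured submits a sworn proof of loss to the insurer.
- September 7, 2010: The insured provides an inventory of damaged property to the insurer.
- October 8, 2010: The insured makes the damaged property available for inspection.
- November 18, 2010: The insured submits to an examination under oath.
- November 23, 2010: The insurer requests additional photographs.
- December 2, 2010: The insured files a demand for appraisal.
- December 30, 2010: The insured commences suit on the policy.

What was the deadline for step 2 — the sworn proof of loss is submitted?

August 30, 2010

Step 2 runs from July 19, 2010, when first notice of loss is given. The window is 22–42 days after July 19, 2010; it closes on August 30, 2010.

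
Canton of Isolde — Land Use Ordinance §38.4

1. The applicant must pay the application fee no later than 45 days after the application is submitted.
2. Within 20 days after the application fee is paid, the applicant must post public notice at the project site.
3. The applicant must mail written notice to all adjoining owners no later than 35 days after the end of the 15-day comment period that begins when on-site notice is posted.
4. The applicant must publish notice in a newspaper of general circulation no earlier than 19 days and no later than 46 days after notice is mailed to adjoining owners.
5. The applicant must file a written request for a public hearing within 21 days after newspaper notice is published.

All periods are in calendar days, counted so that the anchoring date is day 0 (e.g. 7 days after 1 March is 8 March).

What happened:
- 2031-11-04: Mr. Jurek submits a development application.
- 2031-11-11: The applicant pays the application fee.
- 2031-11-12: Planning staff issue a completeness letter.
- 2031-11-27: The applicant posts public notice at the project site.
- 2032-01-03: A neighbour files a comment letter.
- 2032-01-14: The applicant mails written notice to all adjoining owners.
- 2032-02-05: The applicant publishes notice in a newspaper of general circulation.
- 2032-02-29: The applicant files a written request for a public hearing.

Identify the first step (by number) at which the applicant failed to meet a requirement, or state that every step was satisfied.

Step 5

(1) due by 2031-11-04 + 45 days = 2031-12-19; 2031-11-11 is within that limit.
(2) due by 2031-11-11 + 20 days = 2031-12-01; done 2031-11-27 — timely.
(3) due by 2031-12-12 + 35 days = 2032-01-16; 2032-01-14 is within that limit.
(4) the permitted window runs from 2032-01-14 + 19 = 2032-02-02 to 2032-01-14 + 46 = 2032-02-29; done 2032-02-05, which is between those dates.
(5) due by 2032-02-05 + 21 days = 2032-02-26; done 2032-02-29 — 3 days late.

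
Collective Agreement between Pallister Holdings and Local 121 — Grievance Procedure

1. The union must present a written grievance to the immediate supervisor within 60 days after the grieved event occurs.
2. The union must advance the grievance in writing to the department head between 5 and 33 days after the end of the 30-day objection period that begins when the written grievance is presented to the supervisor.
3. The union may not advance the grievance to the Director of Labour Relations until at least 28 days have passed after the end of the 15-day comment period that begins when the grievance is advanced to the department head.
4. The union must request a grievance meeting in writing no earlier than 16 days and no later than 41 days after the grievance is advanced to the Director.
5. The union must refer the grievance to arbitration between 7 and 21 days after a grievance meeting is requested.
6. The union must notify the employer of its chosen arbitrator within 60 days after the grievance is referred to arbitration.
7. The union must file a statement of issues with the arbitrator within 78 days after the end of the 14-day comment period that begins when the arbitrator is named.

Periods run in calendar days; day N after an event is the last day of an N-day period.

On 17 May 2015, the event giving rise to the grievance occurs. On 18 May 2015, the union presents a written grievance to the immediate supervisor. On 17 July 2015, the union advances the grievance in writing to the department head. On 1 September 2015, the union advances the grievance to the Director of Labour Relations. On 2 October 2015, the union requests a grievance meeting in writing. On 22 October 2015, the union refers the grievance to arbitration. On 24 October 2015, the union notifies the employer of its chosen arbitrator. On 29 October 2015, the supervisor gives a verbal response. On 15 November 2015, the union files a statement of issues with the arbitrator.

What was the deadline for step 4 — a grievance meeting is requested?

Step 4 runs from 1 September 2015, when the grievance is advanced to the Director. The window is 16–41 days after 1 September 2015; it closes on 12 October 2015.

12 October 2015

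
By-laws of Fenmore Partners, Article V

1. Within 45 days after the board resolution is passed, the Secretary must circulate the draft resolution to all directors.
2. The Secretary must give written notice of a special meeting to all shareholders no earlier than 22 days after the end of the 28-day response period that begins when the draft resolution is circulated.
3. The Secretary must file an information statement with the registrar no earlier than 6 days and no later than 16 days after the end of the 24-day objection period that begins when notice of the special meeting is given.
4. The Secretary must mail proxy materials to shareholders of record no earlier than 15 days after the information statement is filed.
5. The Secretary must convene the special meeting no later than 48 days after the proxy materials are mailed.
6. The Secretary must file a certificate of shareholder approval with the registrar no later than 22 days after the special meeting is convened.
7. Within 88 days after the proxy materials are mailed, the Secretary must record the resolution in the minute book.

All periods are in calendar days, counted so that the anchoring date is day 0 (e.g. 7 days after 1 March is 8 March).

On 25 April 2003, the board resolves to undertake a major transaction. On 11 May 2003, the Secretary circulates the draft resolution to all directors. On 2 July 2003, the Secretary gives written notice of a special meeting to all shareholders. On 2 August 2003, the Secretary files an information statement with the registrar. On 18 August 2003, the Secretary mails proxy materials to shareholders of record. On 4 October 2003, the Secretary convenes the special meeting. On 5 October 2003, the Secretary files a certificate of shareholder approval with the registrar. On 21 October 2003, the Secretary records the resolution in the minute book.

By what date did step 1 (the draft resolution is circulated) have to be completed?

9 June 2003

Step 1 runs from 25 April 2003, when the board resolution is passed. 45 days after 25 April 2003 is 9 June 2003.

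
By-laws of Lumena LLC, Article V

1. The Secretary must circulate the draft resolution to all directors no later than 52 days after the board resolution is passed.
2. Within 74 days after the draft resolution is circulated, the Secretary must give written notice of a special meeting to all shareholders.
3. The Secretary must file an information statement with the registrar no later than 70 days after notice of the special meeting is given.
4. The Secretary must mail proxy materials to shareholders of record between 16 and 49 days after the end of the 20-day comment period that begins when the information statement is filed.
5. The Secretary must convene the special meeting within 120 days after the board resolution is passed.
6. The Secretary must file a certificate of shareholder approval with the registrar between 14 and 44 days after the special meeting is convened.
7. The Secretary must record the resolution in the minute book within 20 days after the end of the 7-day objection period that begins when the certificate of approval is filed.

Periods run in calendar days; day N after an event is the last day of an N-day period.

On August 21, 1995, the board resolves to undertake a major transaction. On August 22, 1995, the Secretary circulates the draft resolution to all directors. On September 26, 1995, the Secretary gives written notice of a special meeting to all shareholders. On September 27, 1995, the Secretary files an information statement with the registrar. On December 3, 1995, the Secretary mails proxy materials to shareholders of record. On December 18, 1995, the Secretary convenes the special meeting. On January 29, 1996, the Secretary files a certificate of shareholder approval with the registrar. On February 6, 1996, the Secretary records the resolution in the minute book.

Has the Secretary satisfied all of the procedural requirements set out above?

Yes

(1) due by August 21, 1995 + 52 days = October 12, 1995; completed August 22, 1995, before the deadline.
(2) due by August 22, 1995 + 74 days = November 4, 1995; September 26, 1995 is within that limit.
(3) due by September 26, 1995 + 70 days = December 5, 1995; September 27, 1995 is within that limit.
(4) the permitted window runs from October 17, 1995 + 16 = November 2, 1995 to October 17, 1995 + 49 = December 5, 1995; December 3, 1995 falls inside that range.
(5) due by August 21, 1995 + 120 days = December 19, 1995; completed December 18, 1995, before the deadline.
(6) the permitted window runs from December 18, 1995 + 14 = January 1, 1996 to December 18, 1995 + 44 = January 31, 1996; done January 29, 1996 — within the window.
(7) due by February 5, 1996 + 20 days = February 25, 1996; done February 6, 1996 — timely.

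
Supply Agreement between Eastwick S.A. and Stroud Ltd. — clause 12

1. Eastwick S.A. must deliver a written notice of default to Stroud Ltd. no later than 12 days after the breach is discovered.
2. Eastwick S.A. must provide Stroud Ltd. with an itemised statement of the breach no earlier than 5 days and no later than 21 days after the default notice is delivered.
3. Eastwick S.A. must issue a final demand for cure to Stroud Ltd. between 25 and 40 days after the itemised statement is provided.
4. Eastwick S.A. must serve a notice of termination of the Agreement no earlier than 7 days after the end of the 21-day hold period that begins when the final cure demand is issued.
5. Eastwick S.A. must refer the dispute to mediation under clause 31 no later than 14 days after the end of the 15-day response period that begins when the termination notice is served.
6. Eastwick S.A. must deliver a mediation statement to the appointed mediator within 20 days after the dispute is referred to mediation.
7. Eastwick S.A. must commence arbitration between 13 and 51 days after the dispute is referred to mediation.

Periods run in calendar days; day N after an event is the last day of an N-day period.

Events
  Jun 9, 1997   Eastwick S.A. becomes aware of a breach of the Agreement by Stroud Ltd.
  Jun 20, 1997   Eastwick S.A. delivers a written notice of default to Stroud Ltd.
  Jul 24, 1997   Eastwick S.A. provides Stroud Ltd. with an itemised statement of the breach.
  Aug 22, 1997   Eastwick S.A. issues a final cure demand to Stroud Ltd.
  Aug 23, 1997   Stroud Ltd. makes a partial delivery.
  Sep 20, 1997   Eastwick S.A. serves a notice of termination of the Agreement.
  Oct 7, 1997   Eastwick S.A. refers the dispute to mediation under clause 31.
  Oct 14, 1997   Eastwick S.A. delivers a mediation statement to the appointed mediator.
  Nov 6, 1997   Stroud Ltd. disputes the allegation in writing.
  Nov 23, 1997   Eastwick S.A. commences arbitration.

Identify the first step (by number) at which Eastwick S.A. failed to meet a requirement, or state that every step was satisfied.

Step 2

Step 1 — counting 12 days from Jun 9, 1997 (when the breach is discovered) gives a deadline of Jun 21, 1997; completed Jun 20, 1997, before the deadline.
Step 2 — 5 and 21 days from Jun 20, 1997 (when the default notice is delivered) are Jun 25, 1997 and Jul 11, 1997 respectively; Jul 24, 1997 is 13 days past the end of the window.
That is the first point of non-compliance.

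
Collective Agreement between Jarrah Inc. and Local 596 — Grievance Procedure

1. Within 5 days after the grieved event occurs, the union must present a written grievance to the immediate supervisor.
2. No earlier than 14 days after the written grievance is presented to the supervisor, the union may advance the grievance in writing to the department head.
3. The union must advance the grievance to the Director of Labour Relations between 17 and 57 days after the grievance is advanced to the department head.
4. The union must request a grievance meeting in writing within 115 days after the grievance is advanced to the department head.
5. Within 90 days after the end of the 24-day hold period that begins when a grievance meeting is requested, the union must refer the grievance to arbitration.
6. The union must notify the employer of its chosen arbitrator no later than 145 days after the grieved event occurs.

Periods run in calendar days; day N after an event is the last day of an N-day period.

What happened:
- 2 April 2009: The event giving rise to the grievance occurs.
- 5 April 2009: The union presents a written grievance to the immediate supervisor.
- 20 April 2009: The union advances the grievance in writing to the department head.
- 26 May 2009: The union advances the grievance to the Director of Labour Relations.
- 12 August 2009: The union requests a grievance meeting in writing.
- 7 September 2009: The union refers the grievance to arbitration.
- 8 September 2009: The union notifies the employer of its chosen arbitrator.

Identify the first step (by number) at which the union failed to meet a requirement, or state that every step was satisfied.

(1) due by 2 April 2009 + 5 days = 7 April 2009; done 5 April 2009 — timely.
(2) permitted from 5 April 2009 + 14 days = 19 April 2009 onward; done 20 April 2009 — permitted.
(3) the permitted window runs from 20 April 2009 + 17 = 7 May 2009 to 20 April 2009 + 57 = 16 June 2009; 26 May 2009 falls inside that range.
(4) due by 20 April 2009 + 115 days = 13 August 2009; done 12 August 2009 — timely.
(5) due by 5 September 2009 + 90 days = 4 December 2009; 7 September 2009 is within that limit.
(6) due by 2 April 2009 + 145 days = 25 August 2009; 8 September 2009 misses that deadline by 14 days.

Step 6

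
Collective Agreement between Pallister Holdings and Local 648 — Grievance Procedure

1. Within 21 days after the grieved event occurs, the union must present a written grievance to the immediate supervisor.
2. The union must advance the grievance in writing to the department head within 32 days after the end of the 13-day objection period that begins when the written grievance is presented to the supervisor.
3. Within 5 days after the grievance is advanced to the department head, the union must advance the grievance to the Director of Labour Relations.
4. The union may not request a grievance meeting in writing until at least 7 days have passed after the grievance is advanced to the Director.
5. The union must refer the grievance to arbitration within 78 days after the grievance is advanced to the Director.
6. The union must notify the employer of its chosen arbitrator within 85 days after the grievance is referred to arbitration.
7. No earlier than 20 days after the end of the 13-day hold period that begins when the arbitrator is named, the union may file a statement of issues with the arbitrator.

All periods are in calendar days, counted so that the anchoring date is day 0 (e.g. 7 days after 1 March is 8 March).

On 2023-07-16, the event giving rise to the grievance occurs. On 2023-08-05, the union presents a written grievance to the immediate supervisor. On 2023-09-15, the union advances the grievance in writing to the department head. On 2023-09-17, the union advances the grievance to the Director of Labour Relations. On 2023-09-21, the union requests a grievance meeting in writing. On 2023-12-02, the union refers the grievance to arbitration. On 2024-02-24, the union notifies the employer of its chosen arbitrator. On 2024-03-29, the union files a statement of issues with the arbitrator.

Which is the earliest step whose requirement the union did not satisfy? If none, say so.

Step 1 — counting 21 days from 2023-07-16 (when the grieved event occurs) gives a deadline of 2023-08-06; 2023-08-05 is within that limit.
Step 2 — counting 32 days from 2023-08-18 (end of the 13-day objection period, which began when the written grievance is presented to the supervisor on 2023-08-05) gives a deadline of 2023-09-19; 2023-09-15 is within that limit.
Step 3 — counting 5 days from 2023-09-15 (when the grievance is advanced to the department head) gives a deadline of 2023-09-20; 2023-09-17 is within that limit.
Step 4 — must wait 7 days from 2023-09-17 (when the grievance is advanced to the Director), so not before 2023-09-24; 2023-09-21 is 3 days before the earliest permitted date.
The analysis stops there.

Step 4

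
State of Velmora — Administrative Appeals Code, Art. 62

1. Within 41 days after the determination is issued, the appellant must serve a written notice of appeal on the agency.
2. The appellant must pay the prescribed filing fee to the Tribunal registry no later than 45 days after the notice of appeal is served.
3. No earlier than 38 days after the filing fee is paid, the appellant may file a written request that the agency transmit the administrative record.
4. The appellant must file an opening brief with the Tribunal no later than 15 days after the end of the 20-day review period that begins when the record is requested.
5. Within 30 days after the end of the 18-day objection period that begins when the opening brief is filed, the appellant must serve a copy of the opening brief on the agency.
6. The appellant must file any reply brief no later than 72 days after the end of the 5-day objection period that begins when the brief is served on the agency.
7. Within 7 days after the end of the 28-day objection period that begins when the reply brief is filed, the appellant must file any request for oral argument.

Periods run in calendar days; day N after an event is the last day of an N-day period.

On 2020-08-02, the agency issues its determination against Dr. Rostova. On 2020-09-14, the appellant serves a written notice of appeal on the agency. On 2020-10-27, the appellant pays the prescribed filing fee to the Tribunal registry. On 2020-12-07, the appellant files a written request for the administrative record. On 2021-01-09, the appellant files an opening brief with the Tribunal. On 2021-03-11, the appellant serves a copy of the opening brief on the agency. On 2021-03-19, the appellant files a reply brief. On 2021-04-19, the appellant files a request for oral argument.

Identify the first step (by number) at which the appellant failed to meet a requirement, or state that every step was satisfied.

Step 1

Step 1: 41 days after 2020-08-02 (when the determination is issued) is 2020-09-12; 2020-09-14 misses that deadline by 2 days.
No need to go further; step 1 was not satisfied.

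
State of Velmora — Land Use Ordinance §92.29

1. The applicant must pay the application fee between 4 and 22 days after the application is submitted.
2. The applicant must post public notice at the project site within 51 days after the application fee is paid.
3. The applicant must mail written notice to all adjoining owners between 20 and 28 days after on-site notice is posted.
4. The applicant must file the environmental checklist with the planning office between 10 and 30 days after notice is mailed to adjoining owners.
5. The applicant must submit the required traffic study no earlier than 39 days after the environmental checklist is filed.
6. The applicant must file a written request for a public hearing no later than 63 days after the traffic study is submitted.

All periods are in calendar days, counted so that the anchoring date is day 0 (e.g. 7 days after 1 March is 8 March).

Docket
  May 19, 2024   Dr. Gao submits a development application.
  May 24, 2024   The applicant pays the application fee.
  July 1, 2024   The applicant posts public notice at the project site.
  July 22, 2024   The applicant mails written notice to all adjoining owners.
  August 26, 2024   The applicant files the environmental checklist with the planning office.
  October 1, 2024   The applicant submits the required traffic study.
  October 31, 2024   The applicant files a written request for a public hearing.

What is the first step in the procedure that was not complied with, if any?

Step 1 — 4 and 22 days from May 19, 2024 (when the application is submitted) are May 23, 2024 and June 10, 2024 respectively; done May 24, 2024 — within the window.
Step 2 — counting 51 days from May 24, 2024 (when the application fee is paid) gives a deadline of July 14, 2024; completed July 1, 2024, before the deadline.
Step 3 — 20 and 28 days from July 1, 2024 (when on-site notice is posted) are July 21, 2024 and July 29, 2024 respectively; done July 22, 2024, which is between those dates.
Step 4 — 10 and 30 days from July 22, 2024 (when notice is mailed to adjoining owners) are August 1, 2024 and August 21, 2024 respectively; August 26, 2024 is 5 days past the end of the window.

Step 4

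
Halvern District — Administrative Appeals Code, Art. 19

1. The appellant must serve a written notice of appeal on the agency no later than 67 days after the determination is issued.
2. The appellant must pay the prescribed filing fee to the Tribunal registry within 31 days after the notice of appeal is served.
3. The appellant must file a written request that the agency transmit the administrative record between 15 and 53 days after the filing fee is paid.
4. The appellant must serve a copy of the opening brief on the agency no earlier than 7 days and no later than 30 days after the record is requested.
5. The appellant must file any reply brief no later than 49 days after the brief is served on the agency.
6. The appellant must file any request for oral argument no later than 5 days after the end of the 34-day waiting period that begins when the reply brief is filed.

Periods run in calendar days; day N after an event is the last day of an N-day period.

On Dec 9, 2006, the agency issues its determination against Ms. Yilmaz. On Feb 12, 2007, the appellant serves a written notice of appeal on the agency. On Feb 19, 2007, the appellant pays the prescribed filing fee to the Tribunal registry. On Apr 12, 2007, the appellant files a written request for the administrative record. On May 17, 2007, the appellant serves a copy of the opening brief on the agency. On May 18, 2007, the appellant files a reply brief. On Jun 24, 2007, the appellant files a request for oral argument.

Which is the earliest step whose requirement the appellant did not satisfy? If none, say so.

Step 4

Step 1 — counting 67 days from Dec 9, 2006 (when the determination is issued) gives a deadline of Feb 14, 2007; completed Feb 12, 2007, before the deadline.
Step 2 — counting 31 days from Feb 12, 2007 (when the notice of appeal is served) gives a deadline of Mar 15, 2007; Feb 19, 2007 is within that limit.
Step 3 — 15 and 53 days from Feb 19, 2007 (when the filing fee is paid) are Mar 6, 2007 and Apr 13, 2007 respectively; Apr 12, 2007 falls inside that range.
Step 4 — 7 and 30 days from Apr 12, 2007 (when the record is requested) are Apr 19, 2007 and May 12, 2007 respectively; done May 17, 2007 — 5 days after the window closed.
The procedure was therefore not followed at step 4.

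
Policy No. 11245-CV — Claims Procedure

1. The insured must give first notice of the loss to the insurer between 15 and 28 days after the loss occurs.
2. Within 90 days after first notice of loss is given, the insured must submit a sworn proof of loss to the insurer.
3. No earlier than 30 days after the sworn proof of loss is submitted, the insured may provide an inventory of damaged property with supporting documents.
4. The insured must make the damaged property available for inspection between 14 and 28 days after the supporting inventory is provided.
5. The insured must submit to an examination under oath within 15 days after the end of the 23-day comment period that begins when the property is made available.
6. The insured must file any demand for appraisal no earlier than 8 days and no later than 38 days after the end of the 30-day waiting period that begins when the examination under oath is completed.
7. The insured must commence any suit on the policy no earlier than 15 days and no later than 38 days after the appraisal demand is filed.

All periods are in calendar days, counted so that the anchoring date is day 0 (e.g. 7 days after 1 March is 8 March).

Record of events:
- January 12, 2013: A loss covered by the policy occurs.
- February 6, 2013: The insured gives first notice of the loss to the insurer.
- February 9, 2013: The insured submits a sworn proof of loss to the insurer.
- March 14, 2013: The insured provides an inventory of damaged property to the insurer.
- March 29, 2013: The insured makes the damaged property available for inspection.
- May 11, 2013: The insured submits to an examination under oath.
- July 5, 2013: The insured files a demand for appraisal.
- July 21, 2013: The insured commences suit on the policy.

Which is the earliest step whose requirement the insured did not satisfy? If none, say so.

Step 1 — 15 and 28 days from January 12, 2013 (when the loss occurs) are January 27, 2013 and February 9, 2013 respectively; February 6, 2013 falls inside that range.
Step 2 — counting 90 days from February 6, 2013 (when first notice of loss is given) gives a deadline of May 7, 2013; done February 9, 2013 — timely.
Step 3 — must wait 30 days from February 9, 2013 (when the sworn proof of loss is submitted), so not before March 11, 2013; March 14, 2013 is on or after that date.
Step 4 — 14 and 28 days from March 14, 2013 (when the supporting inventory is provided) are March 28, 2013 and April 11, 2013 respectively; done March 29, 2013, which is between those dates.
Step 5 — counting 15 days from April 21, 2013 (end of the 23-day comment period, which began when the property is made available on March 29, 2013) gives a deadline of May 6, 2013; not done until May 11, 2013, 5 days after the deadline.
Later steps need not be reached.

Step 5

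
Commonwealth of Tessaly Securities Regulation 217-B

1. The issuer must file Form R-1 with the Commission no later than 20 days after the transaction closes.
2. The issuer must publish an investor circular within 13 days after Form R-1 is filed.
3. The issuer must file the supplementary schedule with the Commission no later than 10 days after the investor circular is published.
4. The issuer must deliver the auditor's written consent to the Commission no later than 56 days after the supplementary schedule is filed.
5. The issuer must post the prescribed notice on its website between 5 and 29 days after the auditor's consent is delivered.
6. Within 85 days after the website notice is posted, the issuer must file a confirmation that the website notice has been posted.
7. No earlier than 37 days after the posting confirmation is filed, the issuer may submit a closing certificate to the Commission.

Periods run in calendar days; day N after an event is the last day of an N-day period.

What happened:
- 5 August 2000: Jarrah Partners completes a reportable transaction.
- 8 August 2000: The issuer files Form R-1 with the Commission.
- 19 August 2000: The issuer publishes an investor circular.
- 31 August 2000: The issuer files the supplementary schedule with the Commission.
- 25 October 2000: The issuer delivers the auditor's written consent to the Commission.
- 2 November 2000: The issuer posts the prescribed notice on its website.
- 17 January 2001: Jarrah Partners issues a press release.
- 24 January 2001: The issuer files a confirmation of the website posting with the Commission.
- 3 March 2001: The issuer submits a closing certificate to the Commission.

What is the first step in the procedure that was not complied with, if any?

(1) due by 5 August 2000 + 20 days = 25 August 2000; done 8 August 2000 — timely.
(2) due by 8 August 2000 + 13 days = 21 August 2000; 19 August 2000 is within that limit.
(3) due by 19 August 2000 + 10 days = 29 August 2000; done 31 August 2000 — 2 days late.
No need to go further; step 3 was not satisfied.

Step 3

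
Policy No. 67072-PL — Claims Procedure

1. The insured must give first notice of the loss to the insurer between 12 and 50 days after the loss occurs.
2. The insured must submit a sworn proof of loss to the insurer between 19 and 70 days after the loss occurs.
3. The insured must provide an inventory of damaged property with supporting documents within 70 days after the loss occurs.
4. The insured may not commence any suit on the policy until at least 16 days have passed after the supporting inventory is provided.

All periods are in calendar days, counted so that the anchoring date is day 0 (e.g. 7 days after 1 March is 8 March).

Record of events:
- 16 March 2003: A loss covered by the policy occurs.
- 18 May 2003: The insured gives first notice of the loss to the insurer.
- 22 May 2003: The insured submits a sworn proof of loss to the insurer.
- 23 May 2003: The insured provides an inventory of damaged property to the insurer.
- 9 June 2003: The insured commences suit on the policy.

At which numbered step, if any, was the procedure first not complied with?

(1) the permitted window runs from 16 March 2003 + 12 = 28 March 2003 to 16 March 2003 + 50 = 5 May 2003; 18 May 2003 is 13 days past the end of the window.
That is the first point of non-compliance.

Step 1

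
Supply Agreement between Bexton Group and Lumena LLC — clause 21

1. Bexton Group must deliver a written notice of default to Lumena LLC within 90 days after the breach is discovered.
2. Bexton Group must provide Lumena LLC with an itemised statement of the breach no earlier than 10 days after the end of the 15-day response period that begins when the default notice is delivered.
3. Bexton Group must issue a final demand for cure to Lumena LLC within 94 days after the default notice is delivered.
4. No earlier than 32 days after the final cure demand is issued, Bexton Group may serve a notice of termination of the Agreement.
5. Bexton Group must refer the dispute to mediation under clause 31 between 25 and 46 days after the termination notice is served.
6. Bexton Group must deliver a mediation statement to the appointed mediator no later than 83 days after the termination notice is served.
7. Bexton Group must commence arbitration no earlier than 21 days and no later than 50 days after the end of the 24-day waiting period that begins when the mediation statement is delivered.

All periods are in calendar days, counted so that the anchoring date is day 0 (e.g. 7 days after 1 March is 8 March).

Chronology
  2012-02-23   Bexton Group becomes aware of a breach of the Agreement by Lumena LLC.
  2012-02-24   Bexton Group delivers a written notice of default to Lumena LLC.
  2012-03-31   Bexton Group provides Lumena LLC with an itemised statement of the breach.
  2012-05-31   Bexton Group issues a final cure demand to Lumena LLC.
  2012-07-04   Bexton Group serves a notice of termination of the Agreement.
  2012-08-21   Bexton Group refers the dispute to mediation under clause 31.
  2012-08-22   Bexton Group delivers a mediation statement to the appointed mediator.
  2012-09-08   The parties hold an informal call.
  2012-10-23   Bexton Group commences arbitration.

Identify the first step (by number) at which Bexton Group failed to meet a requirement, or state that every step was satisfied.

Step 3

Step 1 — counting 90 days from 2012-02-23 (when the breach is discovered) gives a deadline of 2012-05-23; 2012-02-24 is within that limit.
Step 2 — must wait 10 days from 2012-03-10 (end of the 15-day response period, which began when the default notice is delivered on 2012-02-24), so not before 2012-03-20; done 2012-03-31, after the minimum wait.
Step 3 — counting 94 days from 2012-02-24 (when the default notice is delivered) gives a deadline of 2012-05-28; done 2012-05-31 — 3 days late.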